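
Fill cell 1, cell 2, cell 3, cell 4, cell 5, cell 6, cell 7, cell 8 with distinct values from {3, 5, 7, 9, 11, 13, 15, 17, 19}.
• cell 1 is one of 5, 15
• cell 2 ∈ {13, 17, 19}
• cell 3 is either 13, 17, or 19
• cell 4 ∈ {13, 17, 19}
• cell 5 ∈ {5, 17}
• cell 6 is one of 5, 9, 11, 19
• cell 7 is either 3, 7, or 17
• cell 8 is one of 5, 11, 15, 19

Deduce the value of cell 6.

The 3 variables cell 2, cell 3, cell 4 are confined to {13, 17, 19}, which locks those values in; drop them from cell 5, cell 6, cell 7, cell 8.
cell 5 has just one choice, so cell 5 = 5. Strike 5 from cell 1, cell 6, cell 8.
cell 1 has just one choice, so cell 1 = 15. Strike 15 from cell 8.
cell 8 has just one choice, so cell 8 = 11. Remove 11 from cell 6.
So cell 6 = 9.

9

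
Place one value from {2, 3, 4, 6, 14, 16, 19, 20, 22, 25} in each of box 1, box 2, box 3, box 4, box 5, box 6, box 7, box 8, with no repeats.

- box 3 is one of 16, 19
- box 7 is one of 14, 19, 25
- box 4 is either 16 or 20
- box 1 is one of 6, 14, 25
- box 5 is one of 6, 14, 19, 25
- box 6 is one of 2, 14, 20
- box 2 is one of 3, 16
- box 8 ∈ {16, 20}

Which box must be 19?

Among the 8 variables, 2 fits only box 6 (and all 8 values in {2, 3, 6, 14, 16, 19, 20, 25} must be used), so box 6 = 2.
The 7 still-open variables draw from only 7 values {3, 6, 14, 16, 19, 20, 25}, so each is used; only box 2 can be 3, hence box 2 = 3.
box 4 and box 8 share exactly the 2 values {16, 20}; by pigeonhole those values go to them, so strike 16, 20 from box 3.
So 19 goes to box 3.

box 3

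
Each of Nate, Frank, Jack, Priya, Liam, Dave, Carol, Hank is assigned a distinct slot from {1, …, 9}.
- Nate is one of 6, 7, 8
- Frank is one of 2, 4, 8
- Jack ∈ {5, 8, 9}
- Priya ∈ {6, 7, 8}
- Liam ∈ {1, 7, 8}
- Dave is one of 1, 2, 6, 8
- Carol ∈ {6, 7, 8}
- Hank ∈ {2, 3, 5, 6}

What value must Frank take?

4

The 3 variables Nate, Priya, Carol are confined to {6, 7, 8}, which locks those values in; drop them from Frank, Jack, Liam, Dave, Hank.
Liam must be 1 (only option left). Eliminate 1 elsewhere: Dave.
Dave's domain is down to {2}, so Dave = 2. So Frank, Hank can't be 2.
So Frank = 4.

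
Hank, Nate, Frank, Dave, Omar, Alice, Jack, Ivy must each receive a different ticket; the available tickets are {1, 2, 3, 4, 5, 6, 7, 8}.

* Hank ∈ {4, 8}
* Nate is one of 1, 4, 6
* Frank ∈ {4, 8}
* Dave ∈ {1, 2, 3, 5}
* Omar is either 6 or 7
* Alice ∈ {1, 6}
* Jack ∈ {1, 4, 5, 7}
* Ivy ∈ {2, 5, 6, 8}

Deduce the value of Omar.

7

The 8 variables together cover exactly {1, 2, 3, 4, 5, 6, 7, 8} — 8 values for 8 variables — and 3 appears only in Dave's list, so Dave = 3.
The 7 still-open variables together cover exactly {1, 2, 4, 5, 6, 7, 8} — 7 values for 7 variables — and 2 appears only in Ivy's list, so Ivy = 2.
The 6 still-open variables draw from only 6 values {1, 4, 5, 6, 7, 8}, so each is used; only Jack can be 5, hence Jack = 5.
Among the 5 still-open variables, 7 fits only Omar (and all 5 values in {1, 4, 6, 7, 8} must be used), so Omar = 7.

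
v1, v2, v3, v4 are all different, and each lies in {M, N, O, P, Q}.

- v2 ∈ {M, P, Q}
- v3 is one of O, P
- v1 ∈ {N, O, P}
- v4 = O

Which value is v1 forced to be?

N

v4's domain is down to {O}, so v4 = O. Strike O from v1, v3.
v3 has just one choice, so v3 = P. So v1, v2 can't be P.
So v1 = N.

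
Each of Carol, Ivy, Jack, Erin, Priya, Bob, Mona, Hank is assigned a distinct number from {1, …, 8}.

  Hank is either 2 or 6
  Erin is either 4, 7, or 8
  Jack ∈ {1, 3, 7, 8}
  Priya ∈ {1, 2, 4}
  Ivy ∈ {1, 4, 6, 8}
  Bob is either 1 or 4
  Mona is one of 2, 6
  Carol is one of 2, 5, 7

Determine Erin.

7

The 8 variables together cover exactly {1, 2, 3, 4, 5, 6, 7, 8} — 8 values for 8 variables — and 3 appears only in Jack's list, so Jack = 3.
The 7 still-open variables together cover exactly {1, 2, 4, 5, 6, 7, 8} — 7 values for 7 variables — and 5 appears only in Carol's list, so Carol = 5.
Among the 6 still-open variables, 7 fits only Erin (and all 6 values in {1, 2, 4, 6, 7, 8} must be used), so Erin = 7.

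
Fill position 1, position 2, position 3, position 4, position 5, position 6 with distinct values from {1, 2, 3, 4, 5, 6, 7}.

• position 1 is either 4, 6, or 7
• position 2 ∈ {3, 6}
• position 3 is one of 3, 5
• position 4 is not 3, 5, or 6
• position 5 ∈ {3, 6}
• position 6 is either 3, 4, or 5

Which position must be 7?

position 1

position 2 and position 5 between them cover only {3, 6} — a naked pair. Remove those values from position 1, position 3, position 6.
That leaves position 3 = 5. Remove 5 from position 6.
position 6's domain is down to {4}, so position 6 = 4. Remove 4 from position 1, position 4.
So 7 goes to position 1.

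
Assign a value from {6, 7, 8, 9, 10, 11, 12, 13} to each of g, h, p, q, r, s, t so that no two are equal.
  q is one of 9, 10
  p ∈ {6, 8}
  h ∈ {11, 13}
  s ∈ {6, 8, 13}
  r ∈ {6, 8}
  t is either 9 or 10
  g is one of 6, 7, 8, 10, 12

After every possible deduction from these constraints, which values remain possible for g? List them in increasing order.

7, 12

p and r between them cover only {6, 8} — a naked pair. Remove those values from g, s.
That leaves s = 13. Eliminate 13 elsewhere: h.
h's domain is down to {11}, so h = 11.
q and t share exactly the 2 values {9, 10}; by pigeonhole those values go to them, so strike 9, 10 from g.
No further eliminations apply; g can still be any of 7, 12.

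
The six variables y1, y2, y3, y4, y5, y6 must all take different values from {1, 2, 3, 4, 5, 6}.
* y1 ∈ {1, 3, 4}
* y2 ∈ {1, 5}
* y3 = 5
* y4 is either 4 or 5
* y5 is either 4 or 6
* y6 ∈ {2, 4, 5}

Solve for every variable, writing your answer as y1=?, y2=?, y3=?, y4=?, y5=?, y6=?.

y3 has just one choice, so y3 = 5. Remove 5 from y2, y4, y6.
That leaves y4 = 4. Eliminate 4 elsewhere: y1, y5, y6.
y5 has just one choice, so y5 = 6.
y6 must be 2 (only option left).
y2's domain is down to {1}, so y2 = 1. Eliminate 1 elsewhere: y1.
y1 must be 3 (only option left).

y1=3, y2=1, y3=5, y4=4, y5=6, y6=2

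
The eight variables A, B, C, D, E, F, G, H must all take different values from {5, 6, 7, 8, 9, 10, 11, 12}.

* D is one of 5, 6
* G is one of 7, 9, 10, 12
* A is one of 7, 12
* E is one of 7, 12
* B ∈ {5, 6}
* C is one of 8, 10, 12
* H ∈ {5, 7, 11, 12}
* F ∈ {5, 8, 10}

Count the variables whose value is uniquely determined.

The 8 variables draw from only 8 values {5, 6, 7, 8, 9, 10, 11, 12}, so each is used; only G can be 9, hence G = 9.
The 7 still-open variables together cover exactly {5, 6, 7, 8, 10, 11, 12} — 7 values for 7 variables — and 11 appears only in H's list, so H = 11.
A and E share exactly the 2 values {7, 12}; by pigeonhole those values go to them, so strike 7, 12 from C.
B and D share exactly the 2 values {5, 6}; by pigeonhole those values go to them, so strike 5, 6 from F.
Determined: G=9, H=11. The other variables each still have more than one consistent value. That makes 2.

2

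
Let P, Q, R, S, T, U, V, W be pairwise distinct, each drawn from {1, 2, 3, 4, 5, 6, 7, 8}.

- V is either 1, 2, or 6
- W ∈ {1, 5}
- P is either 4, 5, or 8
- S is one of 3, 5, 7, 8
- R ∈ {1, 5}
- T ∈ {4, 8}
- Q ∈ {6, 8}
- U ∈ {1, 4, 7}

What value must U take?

The 8 variables draw from only 8 values {1, 2, 3, 4, 5, 6, 7, 8}, so each is used; only V can be 2, hence V = 2.
Among the 7 still-open variables, 3 fits only S (and all 7 values in {1, 3, 4, 5, 6, 7, 8} must be used), so S = 3.
The 6 still-open variables draw from only 6 values {1, 4, 5, 6, 7, 8}, so each is used; only Q can be 6, hence Q = 6.
The 5 still-open variables draw from only 5 values {1, 4, 5, 7, 8}, so each is used; only U can be 7, hence U = 7.

7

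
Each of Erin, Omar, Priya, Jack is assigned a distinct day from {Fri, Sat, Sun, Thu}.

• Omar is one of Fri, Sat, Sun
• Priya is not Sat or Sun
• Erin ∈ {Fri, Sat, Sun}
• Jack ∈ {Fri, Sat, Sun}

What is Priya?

Thu

Among the 4 variables, Thu fits only Priya (and all 4 values in {Fri, Sat, Sun, Thu} must be used), so Priya = Thu.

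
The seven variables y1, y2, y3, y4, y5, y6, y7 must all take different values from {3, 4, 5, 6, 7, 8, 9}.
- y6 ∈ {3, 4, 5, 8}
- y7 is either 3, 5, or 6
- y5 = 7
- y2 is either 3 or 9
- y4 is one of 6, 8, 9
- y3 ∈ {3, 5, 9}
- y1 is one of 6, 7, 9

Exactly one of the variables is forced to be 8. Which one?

y5 must be 7 (only option left). So y1 can't be 7.
The 6 still-open variables draw from only 6 values {3, 4, 5, 6, 8, 9}, so each is used; only y6 can be 4, hence y6 = 4.
The 5 still-open variables together cover exactly {3, 5, 6, 8, 9} — 5 values for 5 variables — and 8 appears only in y4's list, so y4 = 8.

y4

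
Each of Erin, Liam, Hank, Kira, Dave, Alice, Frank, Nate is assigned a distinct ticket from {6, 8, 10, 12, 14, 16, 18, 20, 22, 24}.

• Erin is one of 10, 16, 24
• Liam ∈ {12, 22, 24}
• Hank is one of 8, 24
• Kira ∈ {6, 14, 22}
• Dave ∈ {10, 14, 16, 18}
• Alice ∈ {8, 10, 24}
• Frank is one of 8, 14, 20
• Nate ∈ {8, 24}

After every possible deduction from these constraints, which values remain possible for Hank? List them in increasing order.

Hank and Nate share exactly the 2 values {8, 24}; by pigeonhole those values go to them, so strike 8, 24 from Erin, Liam, Alice, Frank.
That leaves Alice = 10. So Erin, Dave can't be 10.
Erin must be 16 (only option left). So Dave can't be 16.
No further eliminations apply; Hank can still be any of 8, 24.

8, 24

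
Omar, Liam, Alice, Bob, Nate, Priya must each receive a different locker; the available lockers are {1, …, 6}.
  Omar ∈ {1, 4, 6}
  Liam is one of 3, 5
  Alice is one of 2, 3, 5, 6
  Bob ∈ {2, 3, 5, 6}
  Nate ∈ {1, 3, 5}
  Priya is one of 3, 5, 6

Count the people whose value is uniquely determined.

The 6 variables together cover exactly {1, 2, 3, 4, 5, 6} — 6 values for 6 variables — and 4 appears only in Omar's list, so Omar = 4.
The 5 still-open variables draw from only 5 values {1, 2, 3, 5, 6}, so each is used; only Nate can be 1, hence Nate = 1.
Determined: Omar=4, Nate=1. The other people each still have more than one consistent value. That makes 2.

2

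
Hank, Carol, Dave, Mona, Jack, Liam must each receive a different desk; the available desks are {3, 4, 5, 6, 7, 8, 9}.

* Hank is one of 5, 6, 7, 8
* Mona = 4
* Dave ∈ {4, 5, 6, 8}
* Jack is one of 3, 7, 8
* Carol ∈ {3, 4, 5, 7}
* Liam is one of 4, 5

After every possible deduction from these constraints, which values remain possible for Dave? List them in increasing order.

Mona has just one choice, so Mona = 4. Eliminate 4 elsewhere: Carol, Dave, Liam.
Liam has just one choice, so Liam = 5. So Hank, Carol, Dave can't be 5.
No further eliminations apply; Dave can still be any of 6, 8.

6, 8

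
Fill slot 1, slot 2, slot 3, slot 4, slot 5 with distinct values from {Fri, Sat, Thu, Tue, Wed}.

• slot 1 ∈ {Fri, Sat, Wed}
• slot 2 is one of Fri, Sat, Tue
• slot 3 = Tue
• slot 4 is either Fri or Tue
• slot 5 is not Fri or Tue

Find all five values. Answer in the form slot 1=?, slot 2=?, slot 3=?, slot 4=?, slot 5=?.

slot 1=Wed, slot 2=Sat, slot 3=Tue, slot 4=Fri, slot 5=Thu

slot 3 must be Tue (only option left). Eliminate Tue elsewhere: slot 2, slot 4.
slot 4's domain is down to {Fri}, so slot 4 = Fri. Remove Fri from slot 1, slot 2.
slot 2's domain is down to {Sat}, so slot 2 = Sat. Remove Sat from slot 1, slot 5.
slot 1 has just one choice, so slot 1 = Wed. So slot 5 can't be Wed.
That leaves slot 5 = Thu.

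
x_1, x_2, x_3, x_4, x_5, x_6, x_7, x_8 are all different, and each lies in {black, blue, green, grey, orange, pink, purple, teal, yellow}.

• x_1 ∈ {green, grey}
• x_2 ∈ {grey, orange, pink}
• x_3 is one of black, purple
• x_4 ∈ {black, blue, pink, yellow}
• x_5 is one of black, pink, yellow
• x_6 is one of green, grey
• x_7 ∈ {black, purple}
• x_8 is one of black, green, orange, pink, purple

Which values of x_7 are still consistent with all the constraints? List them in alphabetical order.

The 8 variables together cover exactly {black, blue, green, grey, orange, pink, purple, yellow} — 8 values for 8 variables — and blue appears only in x_4's list, so x_4 = blue.
Among the 7 still-open variables, yellow fits only x_5 (and all 7 values in {black, green, grey, orange, pink, purple, yellow} must be used), so x_5 = yellow.
x_1 and x_6 share exactly the 2 values {green, grey}; by pigeonhole those values go to them, so strike green, grey from x_2, x_8.
x_3 and x_7 share exactly the 2 values {black, purple}; by pigeonhole those values go to them, so strike black, purple from x_8.
No further eliminations apply; x_7 can still be any of black, purple.

black, purple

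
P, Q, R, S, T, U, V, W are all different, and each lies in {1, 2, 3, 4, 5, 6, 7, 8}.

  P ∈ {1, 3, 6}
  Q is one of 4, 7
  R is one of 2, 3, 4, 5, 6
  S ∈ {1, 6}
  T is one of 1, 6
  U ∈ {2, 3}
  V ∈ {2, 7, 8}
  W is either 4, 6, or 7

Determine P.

3

The 8 variables draw from only 8 values {1, 2, 3, 4, 5, 6, 7, 8}, so each is used; only R can be 5, hence R = 5.
Among the 7 still-open variables, 8 fits only V (and all 7 values in {1, 2, 3, 4, 6, 7, 8} must be used), so V = 8.
The 6 still-open variables draw from only 6 values {1, 2, 3, 4, 6, 7}, so each is used; only U can be 2, hence U = 2.
The 5 still-open variables together cover exactly {1, 3, 4, 6, 7} — 5 values for 5 variables — and 3 appears only in P's list, so P = 3.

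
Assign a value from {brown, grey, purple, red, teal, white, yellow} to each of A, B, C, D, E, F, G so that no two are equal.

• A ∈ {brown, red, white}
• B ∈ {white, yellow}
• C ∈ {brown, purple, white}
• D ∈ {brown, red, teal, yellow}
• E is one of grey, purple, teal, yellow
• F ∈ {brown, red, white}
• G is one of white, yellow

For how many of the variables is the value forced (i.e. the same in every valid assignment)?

The 7 variables together cover exactly {brown, grey, purple, red, teal, white, yellow} — 7 values for 7 variables — and grey appears only in E's list, so E = grey.
The 6 still-open variables together cover exactly {brown, purple, red, teal, white, yellow} — 6 values for 6 variables — and purple appears only in C's list, so C = purple.
The 5 still-open variables draw from only 5 values {brown, red, teal, white, yellow}, so each is used; only D can be teal, hence D = teal.
B and G between them cover only {white, yellow} — a naked pair. Remove those values from A, F.
Determined: C=purple, D=teal, E=grey. The other variables each still have more than one consistent value. That makes 3.

3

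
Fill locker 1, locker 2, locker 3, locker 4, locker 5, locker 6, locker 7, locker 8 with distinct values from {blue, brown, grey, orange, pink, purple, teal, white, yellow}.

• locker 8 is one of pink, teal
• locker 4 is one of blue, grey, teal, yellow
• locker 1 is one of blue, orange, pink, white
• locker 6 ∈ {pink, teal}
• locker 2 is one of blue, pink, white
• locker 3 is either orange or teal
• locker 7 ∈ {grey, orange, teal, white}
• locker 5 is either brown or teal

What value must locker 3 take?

The 8 variables draw from only 8 values {blue, brown, grey, orange, pink, teal, white, yellow}, so each is used; only locker 5 can be brown, hence locker 5 = brown.
The 7 still-open variables draw from only 7 values {blue, grey, orange, pink, teal, white, yellow}, so each is used; only locker 4 can be yellow, hence locker 4 = yellow.
The 6 still-open variables draw from only 6 values {blue, grey, orange, pink, teal, white}, so each is used; only locker 7 can be grey, hence locker 7 = grey.
locker 6 and locker 8 between them cover only {pink, teal} — a naked pair. Remove those values from locker 1, locker 2, locker 3.
So locker 3 = orange.

orange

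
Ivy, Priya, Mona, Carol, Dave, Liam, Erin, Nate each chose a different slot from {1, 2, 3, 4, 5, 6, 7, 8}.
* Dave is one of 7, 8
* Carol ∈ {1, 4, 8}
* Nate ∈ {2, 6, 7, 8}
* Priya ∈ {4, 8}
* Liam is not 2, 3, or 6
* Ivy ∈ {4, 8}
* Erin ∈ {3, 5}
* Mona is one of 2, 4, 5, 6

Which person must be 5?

The 8 variables together cover exactly {1, 2, 3, 4, 5, 6, 7, 8} — 8 values for 8 variables — and 3 appears only in Erin's list, so Erin = 3.
The 2 variables Ivy and Priya are confined to {4, 8}, which locks those values in; drop them from Mona, Carol, Dave, Liam, Nate.
Carol has just one choice, so Carol = 1. Eliminate 1 elsewhere: Liam.
Dave must be 7 (only option left). Strike 7 from Liam, Nate.
So 5 goes to Liam.

Liam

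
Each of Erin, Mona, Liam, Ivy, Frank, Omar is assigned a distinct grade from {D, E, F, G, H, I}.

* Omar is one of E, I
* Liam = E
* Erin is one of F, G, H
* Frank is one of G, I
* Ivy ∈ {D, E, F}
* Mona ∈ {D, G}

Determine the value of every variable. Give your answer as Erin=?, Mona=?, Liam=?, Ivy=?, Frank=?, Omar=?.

Erin=H, Mona=D, Liam=E, Ivy=F, Frank=G, Omar=I

Liam has just one choice, so Liam = E. Eliminate E elsewhere: Ivy, Omar.
Omar has just one choice, so Omar = I. Eliminate I elsewhere: Frank.
Frank has just one choice, so Frank = G. So Erin, Mona can't be G.
Mona must be D (only option left). Strike D from Ivy.
That leaves Ivy = F. Strike F from Erin.
That leaves Erin = H.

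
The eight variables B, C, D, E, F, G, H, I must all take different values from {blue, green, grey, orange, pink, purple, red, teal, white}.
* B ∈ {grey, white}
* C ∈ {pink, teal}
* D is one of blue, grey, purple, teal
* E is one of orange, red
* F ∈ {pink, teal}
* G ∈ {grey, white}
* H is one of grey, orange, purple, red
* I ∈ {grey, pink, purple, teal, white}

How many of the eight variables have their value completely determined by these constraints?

The 8 variables together cover exactly {blue, grey, orange, pink, purple, red, teal, white} — 8 values for 8 variables — and blue appears only in D's list, so D = blue.
B and G between them cover only {grey, white} — a naked pair. Remove those values from H, I.
C and F between them cover only {pink, teal} — a naked pair. Remove those values from I.
I has just one choice, so I = purple. So H can't be purple.
Determined: D=blue, I=purple. The other variables each still have more than one consistent value. That makes 2.

2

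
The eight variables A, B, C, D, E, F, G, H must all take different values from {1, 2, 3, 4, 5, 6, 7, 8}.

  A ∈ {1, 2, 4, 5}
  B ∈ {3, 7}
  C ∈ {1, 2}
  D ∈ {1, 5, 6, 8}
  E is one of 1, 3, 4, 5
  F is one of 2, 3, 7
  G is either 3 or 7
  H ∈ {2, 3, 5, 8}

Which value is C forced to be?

1

Among the 8 variables, 6 fits only D (and all 8 values in {1, 2, 3, 4, 5, 6, 7, 8} must be used), so D = 6.
The 7 still-open variables draw from only 7 values {1, 2, 3, 4, 5, 7, 8}, so each is used; only H can be 8, hence H = 8.
B and G between them cover only {3, 7} — a naked pair. Remove those values from E, F.
That leaves F = 2. Eliminate 2 elsewhere: A, C.
So C = 1.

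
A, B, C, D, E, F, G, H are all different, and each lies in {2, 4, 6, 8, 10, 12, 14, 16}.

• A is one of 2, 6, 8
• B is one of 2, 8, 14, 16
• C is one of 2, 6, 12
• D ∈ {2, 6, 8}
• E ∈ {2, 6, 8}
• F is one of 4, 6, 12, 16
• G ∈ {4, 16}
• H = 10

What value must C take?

12

H must be 10 (only option left).
The 7 still-open variables draw from only 7 values {2, 4, 6, 8, 12, 14, 16}, so each is used; only B can be 14, hence B = 14.
A, D, E between them cover only {2, 6, 8} — a naked triple. Remove those values from C, F.
So C = 12.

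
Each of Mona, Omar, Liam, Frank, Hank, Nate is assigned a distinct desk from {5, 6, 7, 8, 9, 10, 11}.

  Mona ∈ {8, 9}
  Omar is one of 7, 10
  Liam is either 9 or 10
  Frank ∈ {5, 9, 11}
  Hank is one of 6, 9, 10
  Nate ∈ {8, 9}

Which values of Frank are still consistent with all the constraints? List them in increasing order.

The 2 variables Mona and Nate are confined to {8, 9}, which locks those values in; drop them from Liam, Frank, Hank.
That leaves Liam = 10. Strike 10 from Omar, Hank.
Hank has just one choice, so Hank = 6.
Omar must be 7 (only option left).
No further eliminations apply; Frank can still be any of 5, 11.

5, 11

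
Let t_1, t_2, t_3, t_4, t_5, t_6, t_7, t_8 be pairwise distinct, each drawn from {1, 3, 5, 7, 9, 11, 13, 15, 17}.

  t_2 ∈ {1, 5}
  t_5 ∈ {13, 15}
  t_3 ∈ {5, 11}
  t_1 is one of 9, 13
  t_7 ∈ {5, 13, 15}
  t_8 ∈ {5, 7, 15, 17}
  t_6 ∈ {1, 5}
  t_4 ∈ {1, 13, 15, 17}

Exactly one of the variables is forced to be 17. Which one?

t_4

The 8 variables draw from only 8 values {1, 5, 7, 9, 11, 13, 15, 17}, so each is used; only t_8 can be 7, hence t_8 = 7.
The 7 still-open variables together cover exactly {1, 5, 9, 11, 13, 15, 17} — 7 values for 7 variables — and 9 appears only in t_1's list, so t_1 = 9.
Among the 6 still-open variables, 11 fits only t_3 (and all 6 values in {1, 5, 11, 13, 15, 17} must be used), so t_3 = 11.
The 5 still-open variables together cover exactly {1, 5, 13, 15, 17} — 5 values for 5 variables — and 17 appears only in t_4's list, so t_4 = 17.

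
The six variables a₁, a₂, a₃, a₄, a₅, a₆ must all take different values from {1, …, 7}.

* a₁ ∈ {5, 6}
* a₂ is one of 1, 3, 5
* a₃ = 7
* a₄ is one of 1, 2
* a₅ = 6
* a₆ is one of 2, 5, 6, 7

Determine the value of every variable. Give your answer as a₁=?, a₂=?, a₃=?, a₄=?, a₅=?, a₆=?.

a₁=5, a₂=3, a₃=7, a₄=1, a₅=6, a₆=2

a₃'s domain is down to {7}, so a₃ = 7. Remove 7 from a₆.
That leaves a₅ = 6. Remove 6 from a₁, a₆.
That leaves a₁ = 5. Eliminate 5 elsewhere: a₂, a₆.
a₆ must be 2 (only option left). So a₄ can't be 2.
a₄ has just one choice, so a₄ = 1. Strike 1 from a₂.
That leaves a₂ = 3.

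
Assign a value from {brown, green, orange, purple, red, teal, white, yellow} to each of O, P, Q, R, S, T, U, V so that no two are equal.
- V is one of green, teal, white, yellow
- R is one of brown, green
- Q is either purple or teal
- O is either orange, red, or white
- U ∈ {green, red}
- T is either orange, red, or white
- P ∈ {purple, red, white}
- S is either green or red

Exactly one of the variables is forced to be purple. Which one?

P

Among the 8 variables, brown fits only R (and all 8 values in {brown, green, orange, purple, red, teal, white, yellow} must be used), so R = brown.
Among the 7 still-open variables, yellow fits only V (and all 7 values in {green, orange, purple, red, teal, white, yellow} must be used), so V = yellow.
The 6 still-open variables together cover exactly {green, orange, purple, red, teal, white} — 6 values for 6 variables — and teal appears only in Q's list, so Q = teal.
The 5 still-open variables draw from only 5 values {green, orange, purple, red, white}, so each is used; only P can be purple, hence P = purple.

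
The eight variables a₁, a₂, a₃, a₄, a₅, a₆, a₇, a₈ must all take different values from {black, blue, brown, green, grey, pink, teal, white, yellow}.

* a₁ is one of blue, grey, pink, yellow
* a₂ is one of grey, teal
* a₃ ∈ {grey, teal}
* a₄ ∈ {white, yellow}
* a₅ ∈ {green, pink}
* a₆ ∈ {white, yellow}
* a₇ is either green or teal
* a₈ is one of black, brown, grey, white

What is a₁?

blue

The 2 variables a₂ and a₃ are confined to {grey, teal}, which locks those values in; drop them from a₁, a₇, a₈.
a₇ must be green (only option left). So a₅ can't be green.
a₅'s domain is down to {pink}, so a₅ = pink. Remove pink from a₁.
The 2 variables a₄ and a₆ are confined to {white, yellow}, which locks those values in; drop them from a₁, a₈.
So a₁ = blue.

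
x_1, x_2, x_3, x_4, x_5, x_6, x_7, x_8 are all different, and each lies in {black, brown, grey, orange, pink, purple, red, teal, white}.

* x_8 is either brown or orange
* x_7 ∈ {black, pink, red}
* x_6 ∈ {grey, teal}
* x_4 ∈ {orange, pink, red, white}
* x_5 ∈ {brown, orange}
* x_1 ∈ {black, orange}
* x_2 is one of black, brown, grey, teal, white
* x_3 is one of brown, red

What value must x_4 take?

x_5 and x_8 share exactly the 2 values {brown, orange}; by pigeonhole those values go to them, so strike brown, orange from x_1, x_2, x_3, x_4.
x_1 has just one choice, so x_1 = black. So x_2, x_7 can't be black.
x_3 must be red (only option left). So x_4, x_7 can't be red.
x_7 has just one choice, so x_7 = pink. Eliminate pink elsewhere: x_4.
So x_4 = white.

white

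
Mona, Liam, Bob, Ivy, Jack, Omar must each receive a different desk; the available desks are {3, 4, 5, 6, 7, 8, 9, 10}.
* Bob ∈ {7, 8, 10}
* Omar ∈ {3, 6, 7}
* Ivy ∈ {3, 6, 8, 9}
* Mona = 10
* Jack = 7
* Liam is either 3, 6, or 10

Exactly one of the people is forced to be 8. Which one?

Mona has just one choice, so Mona = 10. So Liam, Bob can't be 10.
Jack must be 7 (only option left). Strike 7 from Bob, Omar.
So 8 goes to Bob.

Bob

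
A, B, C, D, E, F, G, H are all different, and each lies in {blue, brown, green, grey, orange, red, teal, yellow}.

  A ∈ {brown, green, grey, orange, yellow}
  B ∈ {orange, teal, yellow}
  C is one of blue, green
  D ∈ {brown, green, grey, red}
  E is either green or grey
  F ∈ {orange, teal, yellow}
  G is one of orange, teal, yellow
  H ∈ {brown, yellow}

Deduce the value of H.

The 8 variables draw from only 8 values {blue, brown, green, grey, orange, red, teal, yellow}, so each is used; only C can be blue, hence C = blue.
The 7 still-open variables together cover exactly {brown, green, grey, orange, red, teal, yellow} — 7 values for 7 variables — and red appears only in D's list, so D = red.
B, F, G between them cover only {orange, teal, yellow} — a naked triple. Remove those values from A, H.
So H = brown.

brown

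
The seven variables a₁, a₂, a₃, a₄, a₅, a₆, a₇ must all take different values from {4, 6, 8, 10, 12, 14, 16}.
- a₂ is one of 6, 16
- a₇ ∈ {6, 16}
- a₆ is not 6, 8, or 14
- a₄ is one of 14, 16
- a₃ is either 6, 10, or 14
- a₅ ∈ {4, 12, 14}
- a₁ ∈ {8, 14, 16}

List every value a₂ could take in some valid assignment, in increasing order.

6, 16

The 7 variables draw from only 7 values {4, 6, 8, 10, 12, 14, 16}, so each is used; only a₁ can be 8, hence a₁ = 8.
a₂ and a₇ between them cover only {6, 16} — a naked pair. Remove those values from a₃, a₄, a₆.
a₄ must be 14 (only option left). Strike 14 from a₃, a₅.
That leaves a₃ = 10. Eliminate 10 elsewhere: a₆.
No further eliminations apply; a₂ can still be any of 6, 16.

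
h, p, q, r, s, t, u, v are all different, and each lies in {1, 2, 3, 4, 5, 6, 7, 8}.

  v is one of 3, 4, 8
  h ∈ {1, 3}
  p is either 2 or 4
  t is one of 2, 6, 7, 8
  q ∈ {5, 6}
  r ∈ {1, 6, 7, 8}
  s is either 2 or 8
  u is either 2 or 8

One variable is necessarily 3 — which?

Among the 8 variables, 5 fits only q (and all 8 values in {1, 2, 3, 4, 5, 6, 7, 8} must be used), so q = 5.
s and u between them cover only {2, 8} — a naked pair. Remove those values from p, r, t, v.
p's domain is down to {4}, so p = 4. Eliminate 4 elsewhere: v.
So 3 goes to v.

v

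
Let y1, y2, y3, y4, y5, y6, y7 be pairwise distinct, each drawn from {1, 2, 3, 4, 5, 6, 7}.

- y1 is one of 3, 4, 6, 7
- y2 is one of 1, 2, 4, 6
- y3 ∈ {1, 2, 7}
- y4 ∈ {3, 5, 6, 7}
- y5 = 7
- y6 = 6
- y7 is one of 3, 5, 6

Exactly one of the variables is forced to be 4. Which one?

y5 must be 7 (only option left). Strike 7 from y1, y3, y4.
y6's domain is down to {6}, so y6 = 6. Eliminate 6 elsewhere: y1, y2, y4, y7.
The 2 variables y4 and y7 are confined to {3, 5}, which locks those values in; drop them from y1.
So 4 goes to y1.

y1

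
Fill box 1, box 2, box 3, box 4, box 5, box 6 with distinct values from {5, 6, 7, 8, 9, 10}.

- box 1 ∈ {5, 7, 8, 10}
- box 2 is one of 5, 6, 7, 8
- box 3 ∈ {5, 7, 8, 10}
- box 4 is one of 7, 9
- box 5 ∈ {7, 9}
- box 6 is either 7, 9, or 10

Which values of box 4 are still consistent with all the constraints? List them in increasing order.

The 6 variables together cover exactly {5, 6, 7, 8, 9, 10} — 6 values for 6 variables — and 6 appears only in box 2's list, so box 2 = 6.
The 2 variables box 4 and box 5 are confined to {7, 9}, which locks those values in; drop them from box 1, box 3, box 6.
box 6's domain is down to {10}, so box 6 = 10. Strike 10 from box 1, box 3.
No further eliminations apply; box 4 can still be any of 7, 9.

7, 9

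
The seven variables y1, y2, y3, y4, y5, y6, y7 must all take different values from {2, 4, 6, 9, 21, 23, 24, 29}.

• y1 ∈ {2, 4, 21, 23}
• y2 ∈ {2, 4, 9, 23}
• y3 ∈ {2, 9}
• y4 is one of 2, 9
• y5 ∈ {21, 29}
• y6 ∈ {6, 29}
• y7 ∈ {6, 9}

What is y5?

The 2 variables y3 and y4 are confined to {2, 9}, which locks those values in; drop them from y1, y2, y7.
y7 has just one choice, so y7 = 6. Eliminate 6 elsewhere: y6.
y6 has just one choice, so y6 = 29. Strike 29 from y5.
So y5 = 21.

21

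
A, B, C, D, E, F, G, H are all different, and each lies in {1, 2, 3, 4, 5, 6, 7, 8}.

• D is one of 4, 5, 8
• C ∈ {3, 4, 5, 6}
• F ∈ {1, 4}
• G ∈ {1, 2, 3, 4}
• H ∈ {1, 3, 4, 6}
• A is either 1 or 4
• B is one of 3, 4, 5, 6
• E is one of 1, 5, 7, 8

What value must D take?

8

Among the 8 variables, 2 fits only G (and all 8 values in {1, 2, 3, 4, 5, 6, 7, 8} must be used), so G = 2.
The 7 still-open variables draw from only 7 values {1, 3, 4, 5, 6, 7, 8}, so each is used; only E can be 7, hence E = 7.
The 6 still-open variables draw from only 6 values {1, 3, 4, 5, 6, 8}, so each is used; only D can be 8, hence D = 8.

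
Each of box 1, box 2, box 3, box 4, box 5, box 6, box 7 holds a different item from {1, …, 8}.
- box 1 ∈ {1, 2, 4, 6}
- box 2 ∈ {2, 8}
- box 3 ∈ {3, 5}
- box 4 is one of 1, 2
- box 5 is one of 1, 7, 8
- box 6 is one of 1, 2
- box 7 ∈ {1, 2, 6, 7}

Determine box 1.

4

box 4 and box 6 between them cover only {1, 2} — a naked pair. Remove those values from box 1, box 2, box 5, box 7.
That leaves box 2 = 8. Eliminate 8 elsewhere: box 5.
box 5's domain is down to {7}, so box 5 = 7. Eliminate 7 elsewhere: box 7.
box 7 has just one choice, so box 7 = 6. So box 1 can't be 6.
So box 1 = 4.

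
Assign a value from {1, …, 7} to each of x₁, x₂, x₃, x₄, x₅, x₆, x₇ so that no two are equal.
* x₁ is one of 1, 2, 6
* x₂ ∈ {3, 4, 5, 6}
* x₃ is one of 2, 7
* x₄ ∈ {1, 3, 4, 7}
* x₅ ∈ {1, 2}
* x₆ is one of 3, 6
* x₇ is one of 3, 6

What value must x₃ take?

7

The 7 variables together cover exactly {1, 2, 3, 4, 5, 6, 7} — 7 values for 7 variables — and 5 appears only in x₂'s list, so x₂ = 5.
The 6 still-open variables together cover exactly {1, 2, 3, 4, 6, 7} — 6 values for 6 variables — and 4 appears only in x₄'s list, so x₄ = 4.
The 5 still-open variables together cover exactly {1, 2, 3, 6, 7} — 5 values for 5 variables — and 7 appears only in x₃'s list, so x₃ = 7.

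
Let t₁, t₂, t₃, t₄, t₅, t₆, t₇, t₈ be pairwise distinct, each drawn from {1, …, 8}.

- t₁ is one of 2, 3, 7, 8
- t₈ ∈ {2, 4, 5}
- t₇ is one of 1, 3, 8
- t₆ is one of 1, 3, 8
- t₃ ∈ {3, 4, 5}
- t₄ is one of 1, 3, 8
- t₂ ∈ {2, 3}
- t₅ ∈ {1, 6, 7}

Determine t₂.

2

The 8 variables together cover exactly {1, 2, 3, 4, 5, 6, 7, 8} — 8 values for 8 variables — and 6 appears only in t₅'s list, so t₅ = 6.
Among the 7 still-open variables, 7 fits only t₁ (and all 7 values in {1, 2, 3, 4, 5, 7, 8} must be used), so t₁ = 7.
t₄, t₆, t₇ share exactly the 3 values {1, 3, 8}; by pigeonhole those values go to them, so strike 1, 3, 8 from t₂, t₃.
So t₂ = 2.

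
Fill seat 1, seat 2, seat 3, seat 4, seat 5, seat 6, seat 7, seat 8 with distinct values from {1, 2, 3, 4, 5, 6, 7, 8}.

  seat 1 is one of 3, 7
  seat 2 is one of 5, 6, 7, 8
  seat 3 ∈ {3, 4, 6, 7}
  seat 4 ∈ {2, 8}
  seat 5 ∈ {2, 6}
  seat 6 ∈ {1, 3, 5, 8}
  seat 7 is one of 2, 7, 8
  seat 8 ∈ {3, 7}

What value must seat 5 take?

6

The 8 variables together cover exactly {1, 2, 3, 4, 5, 6, 7, 8} — 8 values for 8 variables — and 1 appears only in seat 6's list, so seat 6 = 1.
The 7 still-open variables together cover exactly {2, 3, 4, 5, 6, 7, 8} — 7 values for 7 variables — and 4 appears only in seat 3's list, so seat 3 = 4.
Among the 6 still-open variables, 5 fits only seat 2 (and all 6 values in {2, 3, 5, 6, 7, 8} must be used), so seat 2 = 5.
The 5 still-open variables together cover exactly {2, 3, 6, 7, 8} — 5 values for 5 variables — and 6 appears only in seat 5's list, so seat 5 = 6.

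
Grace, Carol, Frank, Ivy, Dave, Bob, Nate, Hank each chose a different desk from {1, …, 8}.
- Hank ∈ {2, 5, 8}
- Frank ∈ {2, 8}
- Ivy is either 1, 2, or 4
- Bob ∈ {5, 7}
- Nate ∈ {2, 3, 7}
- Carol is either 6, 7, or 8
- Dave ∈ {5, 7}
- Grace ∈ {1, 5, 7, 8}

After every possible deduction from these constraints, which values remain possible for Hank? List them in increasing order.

2, 8

Among the 8 variables, 3 fits only Nate (and all 8 values in {1, 2, 3, 4, 5, 6, 7, 8} must be used), so Nate = 3.
The 7 still-open variables draw from only 7 values {1, 2, 4, 5, 6, 7, 8}, so each is used; only Ivy can be 4, hence Ivy = 4.
Among the 6 still-open variables, 1 fits only Grace (and all 6 values in {1, 2, 5, 6, 7, 8} must be used), so Grace = 1.
The 5 still-open variables draw from only 5 values {2, 5, 6, 7, 8}, so each is used; only Carol can be 6, hence Carol = 6.
Dave and Bob between them cover only {5, 7} — a naked pair. Remove those values from Hank.
No further eliminations apply; Hank can still be any of 2, 8.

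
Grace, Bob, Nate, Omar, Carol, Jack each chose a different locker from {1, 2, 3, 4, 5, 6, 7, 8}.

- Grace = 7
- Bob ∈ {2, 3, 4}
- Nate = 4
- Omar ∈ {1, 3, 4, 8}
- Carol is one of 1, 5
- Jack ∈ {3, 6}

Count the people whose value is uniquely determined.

Grace must be 7 (only option left).
Nate must be 4 (only option left). So Bob, Omar can't be 4.
Determined: Grace=7, Nate=4. The other people each still have more than one consistent value. That makes 2.

2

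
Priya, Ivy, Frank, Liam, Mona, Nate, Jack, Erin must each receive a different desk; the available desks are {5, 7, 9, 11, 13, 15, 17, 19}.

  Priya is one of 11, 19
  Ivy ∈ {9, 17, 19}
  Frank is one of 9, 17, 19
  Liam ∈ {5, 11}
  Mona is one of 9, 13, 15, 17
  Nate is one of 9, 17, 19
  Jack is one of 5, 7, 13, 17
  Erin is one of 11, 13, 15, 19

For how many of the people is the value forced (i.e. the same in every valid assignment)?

3

Among the 8 variables, 7 fits only Jack (and all 8 values in {5, 7, 9, 11, 13, 15, 17, 19} must be used), so Jack = 7.
The 7 still-open variables together cover exactly {5, 9, 11, 13, 15, 17, 19} — 7 values for 7 variables — and 5 appears only in Liam's list, so Liam = 5.
Ivy, Frank, Nate between them cover only {9, 17, 19} — a naked triple. Remove those values from Priya, Mona, Erin.
That leaves Priya = 11. Eliminate 11 elsewhere: Erin.
Determined: Priya=11, Liam=5, Jack=7. The other people each still have more than one consistent value. That makes 3.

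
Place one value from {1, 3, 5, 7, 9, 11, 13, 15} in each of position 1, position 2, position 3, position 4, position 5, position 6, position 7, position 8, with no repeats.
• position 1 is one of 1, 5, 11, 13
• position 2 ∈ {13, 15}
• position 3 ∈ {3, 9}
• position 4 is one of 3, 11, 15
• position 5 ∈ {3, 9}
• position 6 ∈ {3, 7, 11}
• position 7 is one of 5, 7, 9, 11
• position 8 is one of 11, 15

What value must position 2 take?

Among the 8 variables, 1 fits only position 1 (and all 8 values in {1, 3, 5, 7, 9, 11, 13, 15} must be used), so position 1 = 1.
The 7 still-open variables together cover exactly {3, 5, 7, 9, 11, 13, 15} — 7 values for 7 variables — and 5 appears only in position 7's list, so position 7 = 5.
The 6 still-open variables together cover exactly {3, 7, 9, 11, 13, 15} — 6 values for 6 variables — and 7 appears only in position 6's list, so position 6 = 7.
The 5 still-open variables together cover exactly {3, 9, 11, 13, 15} — 5 values for 5 variables — and 13 appears only in position 2's list, so position 2 = 13.

13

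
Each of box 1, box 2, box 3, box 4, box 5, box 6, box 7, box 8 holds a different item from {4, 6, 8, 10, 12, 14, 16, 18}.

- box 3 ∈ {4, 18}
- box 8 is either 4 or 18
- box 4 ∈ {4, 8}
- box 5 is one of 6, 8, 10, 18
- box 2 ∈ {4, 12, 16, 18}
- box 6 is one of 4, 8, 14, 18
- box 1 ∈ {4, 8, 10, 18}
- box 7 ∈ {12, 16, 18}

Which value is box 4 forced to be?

The 8 variables together cover exactly {4, 6, 8, 10, 12, 14, 16, 18} — 8 values for 8 variables — and 6 appears only in box 5's list, so box 5 = 6.
The 7 still-open variables draw from only 7 values {4, 8, 10, 12, 14, 16, 18}, so each is used; only box 1 can be 10, hence box 1 = 10.
The 6 still-open variables together cover exactly {4, 8, 12, 14, 16, 18} — 6 values for 6 variables — and 14 appears only in box 6's list, so box 6 = 14.
The 5 still-open variables together cover exactly {4, 8, 12, 16, 18} — 5 values for 5 variables — and 8 appears only in box 4's list, so box 4 = 8.

8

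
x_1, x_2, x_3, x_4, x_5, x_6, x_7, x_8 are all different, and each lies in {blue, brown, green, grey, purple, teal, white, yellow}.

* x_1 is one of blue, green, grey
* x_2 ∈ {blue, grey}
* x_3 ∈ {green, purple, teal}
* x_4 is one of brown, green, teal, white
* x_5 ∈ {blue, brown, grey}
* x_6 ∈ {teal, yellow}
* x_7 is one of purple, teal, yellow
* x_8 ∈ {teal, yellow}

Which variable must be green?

x_3

The 8 variables draw from only 8 values {blue, brown, green, grey, purple, teal, white, yellow}, so each is used; only x_4 can be white, hence x_4 = white.
The 7 still-open variables together cover exactly {blue, brown, green, grey, purple, teal, yellow} — 7 values for 7 variables — and brown appears only in x_5's list, so x_5 = brown.
x_6 and x_8 between them cover only {teal, yellow} — a naked pair. Remove those values from x_3, x_7.
x_7's domain is down to {purple}, so x_7 = purple. Strike purple from x_3.
So green goes to x_3.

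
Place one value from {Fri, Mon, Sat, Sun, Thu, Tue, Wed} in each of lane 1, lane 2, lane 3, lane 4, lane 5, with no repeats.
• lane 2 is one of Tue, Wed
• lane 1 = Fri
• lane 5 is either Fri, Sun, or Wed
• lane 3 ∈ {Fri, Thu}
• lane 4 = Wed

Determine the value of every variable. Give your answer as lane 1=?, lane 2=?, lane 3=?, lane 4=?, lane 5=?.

lane 1 must be Fri (only option left). Strike Fri from lane 3, lane 5.
That leaves lane 3 = Thu.
lane 4 has just one choice, so lane 4 = Wed. Strike Wed from lane 2, lane 5.
lane 5's domain is down to {Sun}, so lane 5 = Sun.
lane 2 has just one choice, so lane 2 = Tue.

lane 1=Fri, lane 2=Tue, lane 3=Thu, lane 4=Wed, lane 5=Sun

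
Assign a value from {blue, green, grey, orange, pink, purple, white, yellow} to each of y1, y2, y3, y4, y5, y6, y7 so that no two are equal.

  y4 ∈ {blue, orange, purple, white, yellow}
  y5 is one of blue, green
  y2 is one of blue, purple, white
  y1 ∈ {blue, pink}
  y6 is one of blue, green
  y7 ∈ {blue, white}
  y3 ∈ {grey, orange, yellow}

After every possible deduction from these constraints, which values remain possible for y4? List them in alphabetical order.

orange, yellow

y5 and y6 share exactly the 2 values {blue, green}; by pigeonhole those values go to them, so strike blue, green from y1, y2, y4, y7.
y1 must be pink (only option left).
y7 has just one choice, so y7 = white. So y2, y4 can't be white.
That leaves y2 = purple. Remove purple from y4.
No further eliminations apply; y4 can still be any of orange, yellow.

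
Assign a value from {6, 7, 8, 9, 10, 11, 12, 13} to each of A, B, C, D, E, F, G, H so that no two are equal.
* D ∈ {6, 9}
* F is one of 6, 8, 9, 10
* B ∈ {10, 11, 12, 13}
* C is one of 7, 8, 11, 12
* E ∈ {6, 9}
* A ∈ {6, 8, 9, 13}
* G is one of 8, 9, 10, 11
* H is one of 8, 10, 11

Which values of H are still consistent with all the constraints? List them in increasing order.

The 8 variables together cover exactly {6, 7, 8, 9, 10, 11, 12, 13} — 8 values for 8 variables — and 7 appears only in C's list, so C = 7.
The 7 still-open variables draw from only 7 values {6, 8, 9, 10, 11, 12, 13}, so each is used; only B can be 12, hence B = 12.
Among the 6 still-open variables, 13 fits only A (and all 6 values in {6, 8, 9, 10, 11, 13} must be used), so A = 13.
D and E share exactly the 2 values {6, 9}; by pigeonhole those values go to them, so strike 6, 9 from F, G.
No further eliminations apply; H can still be any of 8, 10, 11.

8, 10, 11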